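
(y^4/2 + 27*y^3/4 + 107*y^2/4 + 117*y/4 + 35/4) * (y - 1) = y^5/2 + 25*y^4/4 + 20*y^3 + 5*y^2/2 - 41*y/2 - 35/4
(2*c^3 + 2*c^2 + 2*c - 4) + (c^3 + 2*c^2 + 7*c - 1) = 3*c^3 + 4*c^2 + 9*c - 5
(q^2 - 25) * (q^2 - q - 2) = q^4 - q^3 - 27*q^2 + 25*q + 50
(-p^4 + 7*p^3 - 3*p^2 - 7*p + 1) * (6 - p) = p^5 - 13*p^4 + 45*p^3 - 11*p^2 - 43*p + 6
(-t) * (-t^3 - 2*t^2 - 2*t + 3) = t^4 + 2*t^3 + 2*t^2 - 3*t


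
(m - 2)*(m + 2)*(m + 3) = m^3 + 3*m^2 - 4*m - 12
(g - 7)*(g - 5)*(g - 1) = g^3 - 13*g^2 + 47*g - 35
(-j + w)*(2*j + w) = -2*j^2 + j*w + w^2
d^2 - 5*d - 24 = (d - 8)*(d + 3)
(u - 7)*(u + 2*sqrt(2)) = u^2 - 7*u + 2*sqrt(2)*u - 14*sqrt(2)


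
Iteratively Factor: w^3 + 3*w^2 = (w)*(w^2 + 3*w) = w*(w + 3)*(w)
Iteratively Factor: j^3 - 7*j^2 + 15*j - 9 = (j - 1)*(j^2 - 6*j + 9) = (j - 3)*(j - 1)*(j - 3)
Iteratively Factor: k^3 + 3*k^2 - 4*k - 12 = (k + 2)*(k^2 + k - 6) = (k + 2)*(k + 3)*(k - 2)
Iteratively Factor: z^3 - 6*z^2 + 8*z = (z - 4)*(z^2 - 2*z) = (z - 4)*(z - 2)*(z)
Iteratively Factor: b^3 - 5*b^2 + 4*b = (b - 1)*(b^2 - 4*b) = (b - 4)*(b - 1)*(b)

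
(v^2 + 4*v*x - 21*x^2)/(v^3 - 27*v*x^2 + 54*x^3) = (-v - 7*x)/(-v^2 - 3*v*x + 18*x^2)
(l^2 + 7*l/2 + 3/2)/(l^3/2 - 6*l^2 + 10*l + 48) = (2*l^2 + 7*l + 3)/(l^3 - 12*l^2 + 20*l + 96)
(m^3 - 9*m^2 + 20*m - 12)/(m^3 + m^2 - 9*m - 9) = (m^3 - 9*m^2 + 20*m - 12)/(m^3 + m^2 - 9*m - 9)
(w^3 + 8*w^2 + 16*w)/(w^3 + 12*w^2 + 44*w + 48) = w*(w + 4)/(w^2 + 8*w + 12)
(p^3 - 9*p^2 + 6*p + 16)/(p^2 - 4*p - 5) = (p^2 - 10*p + 16)/(p - 5)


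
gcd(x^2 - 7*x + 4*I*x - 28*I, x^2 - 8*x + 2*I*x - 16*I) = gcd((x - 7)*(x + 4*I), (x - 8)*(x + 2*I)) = 1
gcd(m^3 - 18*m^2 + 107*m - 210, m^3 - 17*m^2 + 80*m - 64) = 1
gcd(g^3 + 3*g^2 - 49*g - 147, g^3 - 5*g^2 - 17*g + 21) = g^2 - 4*g - 21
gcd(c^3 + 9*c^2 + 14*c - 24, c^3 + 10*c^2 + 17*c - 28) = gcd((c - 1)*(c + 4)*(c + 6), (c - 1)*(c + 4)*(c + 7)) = c^2 + 3*c - 4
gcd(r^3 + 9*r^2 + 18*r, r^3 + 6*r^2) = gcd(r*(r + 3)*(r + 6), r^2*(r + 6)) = r^2 + 6*r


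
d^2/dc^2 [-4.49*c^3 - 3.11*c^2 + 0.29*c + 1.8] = -26.94*c - 6.22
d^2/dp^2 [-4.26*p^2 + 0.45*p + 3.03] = -8.52000000000000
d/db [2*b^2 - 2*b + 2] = 4*b - 2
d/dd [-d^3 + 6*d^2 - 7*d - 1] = -3*d^2 + 12*d - 7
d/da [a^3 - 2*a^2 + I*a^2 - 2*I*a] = 3*a^2 + 2*a*(-2 + I) - 2*I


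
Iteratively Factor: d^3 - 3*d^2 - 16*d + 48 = (d + 4)*(d^2 - 7*d + 12) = (d - 4)*(d + 4)*(d - 3)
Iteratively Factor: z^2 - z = (z)*(z - 1)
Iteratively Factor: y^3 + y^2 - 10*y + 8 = (y - 2)*(y^2 + 3*y - 4) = (y - 2)*(y - 1)*(y + 4)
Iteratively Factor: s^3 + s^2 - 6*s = (s - 2)*(s^2 + 3*s) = s*(s - 2)*(s + 3)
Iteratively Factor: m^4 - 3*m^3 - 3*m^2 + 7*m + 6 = (m + 1)*(m^3 - 4*m^2 + m + 6) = (m - 2)*(m + 1)*(m^2 - 2*m - 3) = (m - 3)*(m - 2)*(m + 1)*(m + 1)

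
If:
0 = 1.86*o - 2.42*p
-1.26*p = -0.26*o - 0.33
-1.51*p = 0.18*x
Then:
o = 0.47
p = 0.36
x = -3.00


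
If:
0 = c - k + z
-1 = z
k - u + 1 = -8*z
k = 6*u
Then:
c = 47/5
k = 42/5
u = 7/5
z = -1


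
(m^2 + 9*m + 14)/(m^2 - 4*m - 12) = (m + 7)/(m - 6)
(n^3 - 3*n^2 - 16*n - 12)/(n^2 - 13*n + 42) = (n^2 + 3*n + 2)/(n - 7)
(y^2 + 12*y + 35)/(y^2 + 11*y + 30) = (y + 7)/(y + 6)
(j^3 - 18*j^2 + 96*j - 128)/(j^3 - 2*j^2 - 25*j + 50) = (j^2 - 16*j + 64)/(j^2 - 25)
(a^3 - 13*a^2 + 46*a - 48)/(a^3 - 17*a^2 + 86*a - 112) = (a - 3)/(a - 7)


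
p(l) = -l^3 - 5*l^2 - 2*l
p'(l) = -3*l^2 - 10*l - 2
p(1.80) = -25.63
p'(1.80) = -29.72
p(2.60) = -56.58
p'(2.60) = -48.28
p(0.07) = -0.16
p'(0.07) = -2.71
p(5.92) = -394.55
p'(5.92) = -166.34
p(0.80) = -5.31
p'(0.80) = -11.92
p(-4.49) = -1.30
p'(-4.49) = -17.58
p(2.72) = -62.56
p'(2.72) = -51.40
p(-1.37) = -4.07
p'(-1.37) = 6.07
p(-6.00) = 48.00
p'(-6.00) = -50.00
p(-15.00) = 2280.00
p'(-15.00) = -527.00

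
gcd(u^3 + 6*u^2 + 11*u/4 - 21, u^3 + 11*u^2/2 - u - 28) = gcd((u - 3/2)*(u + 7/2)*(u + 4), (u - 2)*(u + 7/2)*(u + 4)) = u^2 + 15*u/2 + 14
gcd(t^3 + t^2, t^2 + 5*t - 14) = 1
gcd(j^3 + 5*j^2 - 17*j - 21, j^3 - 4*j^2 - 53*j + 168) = j^2 + 4*j - 21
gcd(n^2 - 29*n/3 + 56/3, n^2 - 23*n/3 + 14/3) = n - 7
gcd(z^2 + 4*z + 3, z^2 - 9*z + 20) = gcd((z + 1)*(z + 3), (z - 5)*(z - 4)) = 1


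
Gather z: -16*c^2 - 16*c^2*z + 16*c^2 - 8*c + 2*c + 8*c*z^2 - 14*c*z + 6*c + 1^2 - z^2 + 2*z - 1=z^2*(8*c - 1) + z*(-16*c^2 - 14*c + 2)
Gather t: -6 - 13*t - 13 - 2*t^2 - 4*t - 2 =-2*t^2 - 17*t - 21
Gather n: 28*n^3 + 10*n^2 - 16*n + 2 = 28*n^3 + 10*n^2 - 16*n + 2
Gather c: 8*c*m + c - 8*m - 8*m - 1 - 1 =c*(8*m + 1) - 16*m - 2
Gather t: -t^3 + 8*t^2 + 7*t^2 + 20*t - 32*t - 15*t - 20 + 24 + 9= -t^3 + 15*t^2 - 27*t + 13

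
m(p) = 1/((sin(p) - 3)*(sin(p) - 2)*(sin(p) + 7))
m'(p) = -cos(p)/((sin(p) - 3)*(sin(p) - 2)*(sin(p) + 7)^2) - cos(p)/((sin(p) - 3)*(sin(p) - 2)^2*(sin(p) + 7)) - cos(p)/((sin(p) - 3)^2*(sin(p) - 2)*(sin(p) + 7)) = (-3*sin(p)^2 - 4*sin(p) + 29)*cos(p)/((sin(p) - 3)^2*(sin(p) - 2)^2*(sin(p) + 7)^2)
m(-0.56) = 0.02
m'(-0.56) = 0.01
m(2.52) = 0.04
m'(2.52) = -0.03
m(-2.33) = 0.02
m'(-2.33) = -0.01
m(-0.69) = 0.02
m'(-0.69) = 0.01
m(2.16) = 0.05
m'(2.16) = -0.03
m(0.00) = 0.02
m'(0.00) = 0.02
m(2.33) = 0.04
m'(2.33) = -0.03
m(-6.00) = 0.03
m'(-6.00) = 0.02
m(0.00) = 0.02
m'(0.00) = 0.02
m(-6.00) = 0.03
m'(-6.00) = 0.02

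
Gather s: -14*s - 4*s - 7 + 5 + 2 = -18*s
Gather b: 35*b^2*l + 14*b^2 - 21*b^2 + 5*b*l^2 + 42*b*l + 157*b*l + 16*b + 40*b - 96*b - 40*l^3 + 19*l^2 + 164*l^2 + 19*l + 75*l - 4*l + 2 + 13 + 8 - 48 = b^2*(35*l - 7) + b*(5*l^2 + 199*l - 40) - 40*l^3 + 183*l^2 + 90*l - 25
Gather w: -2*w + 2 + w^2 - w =w^2 - 3*w + 2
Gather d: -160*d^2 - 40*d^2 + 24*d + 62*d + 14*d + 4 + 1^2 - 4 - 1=-200*d^2 + 100*d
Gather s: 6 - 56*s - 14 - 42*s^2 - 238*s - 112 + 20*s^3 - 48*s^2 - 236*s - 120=20*s^3 - 90*s^2 - 530*s - 240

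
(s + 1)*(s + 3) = s^2 + 4*s + 3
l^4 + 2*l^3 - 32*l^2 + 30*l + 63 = (l - 3)^2*(l + 1)*(l + 7)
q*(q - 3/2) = q^2 - 3*q/2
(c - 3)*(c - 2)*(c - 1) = c^3 - 6*c^2 + 11*c - 6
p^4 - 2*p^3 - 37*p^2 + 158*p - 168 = (p - 4)*(p - 3)*(p - 2)*(p + 7)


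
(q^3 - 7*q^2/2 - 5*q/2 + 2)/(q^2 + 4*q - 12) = (2*q^3 - 7*q^2 - 5*q + 4)/(2*(q^2 + 4*q - 12))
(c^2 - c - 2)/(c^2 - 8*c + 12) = (c + 1)/(c - 6)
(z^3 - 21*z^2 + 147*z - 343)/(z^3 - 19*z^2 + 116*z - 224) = (z^2 - 14*z + 49)/(z^2 - 12*z + 32)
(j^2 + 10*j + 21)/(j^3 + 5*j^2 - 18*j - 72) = (j + 7)/(j^2 + 2*j - 24)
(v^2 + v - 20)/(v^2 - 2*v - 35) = (v - 4)/(v - 7)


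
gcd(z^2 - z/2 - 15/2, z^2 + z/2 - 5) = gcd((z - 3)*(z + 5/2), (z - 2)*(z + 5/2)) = z + 5/2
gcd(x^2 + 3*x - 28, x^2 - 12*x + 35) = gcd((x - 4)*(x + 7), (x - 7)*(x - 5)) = 1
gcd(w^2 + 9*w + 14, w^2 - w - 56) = w + 7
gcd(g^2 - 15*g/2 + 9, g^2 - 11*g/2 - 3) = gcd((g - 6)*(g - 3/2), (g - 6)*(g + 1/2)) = g - 6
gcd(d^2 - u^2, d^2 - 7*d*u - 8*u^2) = d + u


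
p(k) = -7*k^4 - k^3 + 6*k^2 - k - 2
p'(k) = -28*k^3 - 3*k^2 + 12*k - 1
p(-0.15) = -1.72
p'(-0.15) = -2.77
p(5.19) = -5064.25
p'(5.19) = -3933.88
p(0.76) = -2.07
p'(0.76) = -5.90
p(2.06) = -113.40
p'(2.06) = -233.78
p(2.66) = -331.48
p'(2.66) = -517.30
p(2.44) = -231.36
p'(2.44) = -396.33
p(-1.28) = -7.58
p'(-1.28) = 37.45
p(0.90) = -3.36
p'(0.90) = -13.04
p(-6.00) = -8636.00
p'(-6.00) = 5867.00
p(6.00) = -9080.00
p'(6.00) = -6085.00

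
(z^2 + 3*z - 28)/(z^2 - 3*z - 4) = (z + 7)/(z + 1)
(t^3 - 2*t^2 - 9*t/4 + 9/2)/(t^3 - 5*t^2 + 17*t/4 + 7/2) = (4*t^2 - 9)/(4*t^2 - 12*t - 7)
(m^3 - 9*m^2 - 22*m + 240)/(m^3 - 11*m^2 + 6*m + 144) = (m + 5)/(m + 3)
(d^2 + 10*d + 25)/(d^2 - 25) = (d + 5)/(d - 5)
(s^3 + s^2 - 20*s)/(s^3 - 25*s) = (s - 4)/(s - 5)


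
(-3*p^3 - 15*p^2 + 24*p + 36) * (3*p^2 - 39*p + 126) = -9*p^5 + 72*p^4 + 279*p^3 - 2718*p^2 + 1620*p + 4536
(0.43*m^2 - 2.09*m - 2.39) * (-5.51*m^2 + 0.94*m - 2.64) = -2.3693*m^4 + 11.9201*m^3 + 10.0691*m^2 + 3.271*m + 6.3096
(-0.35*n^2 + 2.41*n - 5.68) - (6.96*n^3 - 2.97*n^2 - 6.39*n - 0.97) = -6.96*n^3 + 2.62*n^2 + 8.8*n - 4.71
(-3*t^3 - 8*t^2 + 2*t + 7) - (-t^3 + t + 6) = -2*t^3 - 8*t^2 + t + 1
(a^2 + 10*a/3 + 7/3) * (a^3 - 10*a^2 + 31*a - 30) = a^5 - 20*a^4/3 + 50*a^2 - 83*a/3 - 70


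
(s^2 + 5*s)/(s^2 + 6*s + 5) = s/(s + 1)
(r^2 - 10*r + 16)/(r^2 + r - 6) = (r - 8)/(r + 3)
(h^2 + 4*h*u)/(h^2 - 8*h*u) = (h + 4*u)/(h - 8*u)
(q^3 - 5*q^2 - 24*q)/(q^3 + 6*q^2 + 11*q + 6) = q*(q - 8)/(q^2 + 3*q + 2)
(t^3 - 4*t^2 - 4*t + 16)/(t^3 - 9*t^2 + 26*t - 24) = (t + 2)/(t - 3)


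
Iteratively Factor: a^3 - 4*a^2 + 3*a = (a - 3)*(a^2 - a) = a*(a - 3)*(a - 1)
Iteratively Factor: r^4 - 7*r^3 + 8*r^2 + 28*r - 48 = (r - 3)*(r^3 - 4*r^2 - 4*r + 16) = (r - 3)*(r - 2)*(r^2 - 2*r - 8) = (r - 4)*(r - 3)*(r - 2)*(r + 2)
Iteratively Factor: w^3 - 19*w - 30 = (w + 3)*(w^2 - 3*w - 10) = (w - 5)*(w + 3)*(w + 2)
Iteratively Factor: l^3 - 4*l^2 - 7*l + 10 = (l + 2)*(l^2 - 6*l + 5) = (l - 1)*(l + 2)*(l - 5)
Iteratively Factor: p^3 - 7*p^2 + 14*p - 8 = (p - 4)*(p^2 - 3*p + 2) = (p - 4)*(p - 2)*(p - 1)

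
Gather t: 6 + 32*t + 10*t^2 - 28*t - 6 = 10*t^2 + 4*t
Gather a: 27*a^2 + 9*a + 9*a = 27*a^2 + 18*a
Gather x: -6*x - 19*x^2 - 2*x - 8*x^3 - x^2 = -8*x^3 - 20*x^2 - 8*x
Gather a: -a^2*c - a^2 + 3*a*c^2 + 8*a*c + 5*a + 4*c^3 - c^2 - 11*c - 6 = a^2*(-c - 1) + a*(3*c^2 + 8*c + 5) + 4*c^3 - c^2 - 11*c - 6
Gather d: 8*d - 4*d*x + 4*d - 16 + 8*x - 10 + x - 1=d*(12 - 4*x) + 9*x - 27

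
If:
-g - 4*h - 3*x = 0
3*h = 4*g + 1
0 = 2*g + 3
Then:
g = -3/2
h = -5/3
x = 49/18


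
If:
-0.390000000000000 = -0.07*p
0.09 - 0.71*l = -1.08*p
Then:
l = 8.60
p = 5.57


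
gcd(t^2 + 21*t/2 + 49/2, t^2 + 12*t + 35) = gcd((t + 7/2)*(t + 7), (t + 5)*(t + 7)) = t + 7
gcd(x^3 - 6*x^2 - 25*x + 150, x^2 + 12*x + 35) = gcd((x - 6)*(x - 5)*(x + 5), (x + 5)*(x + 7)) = x + 5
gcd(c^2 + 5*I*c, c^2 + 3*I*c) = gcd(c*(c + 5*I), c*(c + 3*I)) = c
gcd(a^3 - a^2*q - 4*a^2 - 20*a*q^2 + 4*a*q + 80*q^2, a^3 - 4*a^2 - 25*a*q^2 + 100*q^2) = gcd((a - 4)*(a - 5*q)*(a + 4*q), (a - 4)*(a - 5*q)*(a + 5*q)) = -a^2 + 5*a*q + 4*a - 20*q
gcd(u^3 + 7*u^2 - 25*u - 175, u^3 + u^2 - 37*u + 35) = u^2 + 2*u - 35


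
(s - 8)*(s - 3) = s^2 - 11*s + 24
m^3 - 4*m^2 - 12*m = m*(m - 6)*(m + 2)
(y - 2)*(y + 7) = y^2 + 5*y - 14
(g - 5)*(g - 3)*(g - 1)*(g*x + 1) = g^4*x - 9*g^3*x + g^3 + 23*g^2*x - 9*g^2 - 15*g*x + 23*g - 15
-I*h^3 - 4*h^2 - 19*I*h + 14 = (h - 7*I)*(h + 2*I)*(-I*h + 1)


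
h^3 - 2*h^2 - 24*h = h*(h - 6)*(h + 4)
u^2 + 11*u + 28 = (u + 4)*(u + 7)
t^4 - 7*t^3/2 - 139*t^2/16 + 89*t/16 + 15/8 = (t - 5)*(t - 3/4)*(t + 1/4)*(t + 2)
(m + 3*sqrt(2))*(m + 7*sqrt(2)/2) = m^2 + 13*sqrt(2)*m/2 + 21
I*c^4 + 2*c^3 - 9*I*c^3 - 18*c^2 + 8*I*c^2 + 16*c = c*(c - 8)*(c - 2*I)*(I*c - I)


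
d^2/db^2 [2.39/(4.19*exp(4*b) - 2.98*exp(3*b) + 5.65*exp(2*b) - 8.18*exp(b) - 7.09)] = ((-160.2256*exp(3*b) + 64.0998*exp(2*b) - 54.014*exp(b) + 19.5502)*(-4.19*exp(4*b) + 2.98*exp(3*b) - 5.65*exp(2*b) + 8.18*exp(b) + 7.09) - 2.39*(16.76*exp(3*b) - 8.94*exp(2*b) + 11.3*exp(b) - 8.18)*(33.52*exp(3*b) - 17.88*exp(2*b) + 22.6*exp(b) - 16.36)*exp(b))*exp(b)/(-4.19*exp(4*b) + 2.98*exp(3*b) - 5.65*exp(2*b) + 8.18*exp(b) + 7.09)^3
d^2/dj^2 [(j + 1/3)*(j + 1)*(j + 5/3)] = 6*j + 6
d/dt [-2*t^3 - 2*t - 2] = -6*t^2 - 2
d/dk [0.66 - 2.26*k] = -2.26000000000000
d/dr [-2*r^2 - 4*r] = -4*r - 4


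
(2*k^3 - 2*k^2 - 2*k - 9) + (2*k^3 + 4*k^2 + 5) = 4*k^3 + 2*k^2 - 2*k - 4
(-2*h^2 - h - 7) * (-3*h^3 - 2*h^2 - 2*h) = 6*h^5 + 7*h^4 + 27*h^3 + 16*h^2 + 14*h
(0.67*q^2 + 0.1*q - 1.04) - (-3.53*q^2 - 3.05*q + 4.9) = 4.2*q^2 + 3.15*q - 5.94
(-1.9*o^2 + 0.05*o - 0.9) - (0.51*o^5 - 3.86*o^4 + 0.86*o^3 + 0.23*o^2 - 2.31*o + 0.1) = -0.51*o^5 + 3.86*o^4 - 0.86*o^3 - 2.13*o^2 + 2.36*o - 1.0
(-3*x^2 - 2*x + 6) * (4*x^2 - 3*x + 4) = -12*x^4 + x^3 + 18*x^2 - 26*x + 24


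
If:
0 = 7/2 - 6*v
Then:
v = 7/12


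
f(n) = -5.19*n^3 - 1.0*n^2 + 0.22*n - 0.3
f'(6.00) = -572.30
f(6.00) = -1156.02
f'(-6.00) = -548.30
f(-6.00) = 1083.42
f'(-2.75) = -112.03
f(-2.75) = 99.47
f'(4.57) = -334.10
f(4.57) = -515.53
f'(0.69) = -8.57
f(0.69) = -2.33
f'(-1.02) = -13.94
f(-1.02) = 3.94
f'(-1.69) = -40.87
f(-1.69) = 21.52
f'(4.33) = -300.36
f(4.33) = -439.43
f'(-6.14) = -574.48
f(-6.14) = 1162.01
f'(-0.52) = -2.95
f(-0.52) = 0.04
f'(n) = -15.57*n^2 - 2.0*n + 0.22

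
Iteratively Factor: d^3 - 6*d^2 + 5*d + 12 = (d + 1)*(d^2 - 7*d + 12) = (d - 4)*(d + 1)*(d - 3)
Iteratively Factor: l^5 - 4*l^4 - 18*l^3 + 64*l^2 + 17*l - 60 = (l - 3)*(l^4 - l^3 - 21*l^2 + l + 20) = (l - 3)*(l + 1)*(l^3 - 2*l^2 - 19*l + 20) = (l - 5)*(l - 3)*(l + 1)*(l^2 + 3*l - 4) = (l - 5)*(l - 3)*(l - 1)*(l + 1)*(l + 4)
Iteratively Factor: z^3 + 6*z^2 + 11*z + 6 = (z + 2)*(z^2 + 4*z + 3) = (z + 2)*(z + 3)*(z + 1)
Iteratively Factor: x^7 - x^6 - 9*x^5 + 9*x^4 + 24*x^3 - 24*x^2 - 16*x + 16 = (x - 1)*(x^6 - 9*x^4 + 24*x^2 - 16) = (x - 2)*(x - 1)*(x^5 + 2*x^4 - 5*x^3 - 10*x^2 + 4*x + 8) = (x - 2)*(x - 1)*(x + 1)*(x^4 + x^3 - 6*x^2 - 4*x + 8) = (x - 2)*(x - 1)*(x + 1)*(x + 2)*(x^3 - x^2 - 4*x + 4) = (x - 2)*(x - 1)*(x + 1)*(x + 2)^2*(x^2 - 3*x + 2) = (x - 2)*(x - 1)^2*(x + 1)*(x + 2)^2*(x - 2)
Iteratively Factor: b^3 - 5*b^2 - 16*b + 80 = (b - 4)*(b^2 - b - 20) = (b - 5)*(b - 4)*(b + 4)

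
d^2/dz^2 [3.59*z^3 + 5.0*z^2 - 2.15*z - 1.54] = 21.54*z + 10.0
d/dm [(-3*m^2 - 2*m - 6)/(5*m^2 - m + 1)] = (13*m^2 + 54*m - 8)/(25*m^4 - 10*m^3 + 11*m^2 - 2*m + 1)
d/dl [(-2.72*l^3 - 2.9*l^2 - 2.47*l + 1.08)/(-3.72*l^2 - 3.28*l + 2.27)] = (10.1184*l^4 + 17.8432*l^3 - 18.1996*l^2 - 5.1308*l - 2.0645)/(13.8384*l^4 + 24.4032*l^3 - 6.1304*l^2 - 14.8912*l + 5.1529)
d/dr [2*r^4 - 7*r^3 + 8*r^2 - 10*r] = 8*r^3 - 21*r^2 + 16*r - 10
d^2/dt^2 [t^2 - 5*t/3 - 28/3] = 2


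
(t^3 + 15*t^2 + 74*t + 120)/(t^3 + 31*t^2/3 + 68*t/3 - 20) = 3*(t + 4)/(3*t - 2)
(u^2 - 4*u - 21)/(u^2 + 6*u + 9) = (u - 7)/(u + 3)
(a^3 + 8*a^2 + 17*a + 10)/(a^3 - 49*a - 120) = (a^2 + 3*a + 2)/(a^2 - 5*a - 24)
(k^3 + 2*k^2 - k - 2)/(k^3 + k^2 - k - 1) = (k + 2)/(k + 1)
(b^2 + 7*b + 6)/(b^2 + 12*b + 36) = (b + 1)/(b + 6)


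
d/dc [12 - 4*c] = -4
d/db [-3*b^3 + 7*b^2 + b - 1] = -9*b^2 + 14*b + 1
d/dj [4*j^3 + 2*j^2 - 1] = 4*j*(3*j + 1)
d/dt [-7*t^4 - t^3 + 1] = t^2*(-28*t - 3)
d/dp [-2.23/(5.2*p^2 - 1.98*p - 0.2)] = (23.192*p - 4.4154)/(-5.2*p^2 + 1.98*p + 0.2)^2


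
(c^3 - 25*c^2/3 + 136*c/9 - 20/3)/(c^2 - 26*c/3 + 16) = (9*c^2 - 21*c + 10)/(3*(3*c - 8))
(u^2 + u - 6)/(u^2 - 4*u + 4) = (u + 3)/(u - 2)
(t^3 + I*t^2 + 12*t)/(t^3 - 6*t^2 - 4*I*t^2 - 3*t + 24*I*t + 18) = t*(t + 4*I)/(t^2 - t*(6 + I) + 6*I)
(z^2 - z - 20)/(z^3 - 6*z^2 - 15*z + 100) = 1/(z - 5)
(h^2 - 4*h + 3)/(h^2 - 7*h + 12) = (h - 1)/(h - 4)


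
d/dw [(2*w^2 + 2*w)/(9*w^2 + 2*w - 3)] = 2*(-7*w^2 - 6*w - 3)/(81*w^4 + 36*w^3 - 50*w^2 - 12*w + 9)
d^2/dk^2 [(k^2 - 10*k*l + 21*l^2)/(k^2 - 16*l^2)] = 2*l*(-10*k^3 + 111*k^2*l - 480*k*l^2 + 592*l^3)/(k^6 - 48*k^4*l^2 + 768*k^2*l^4 - 4096*l^6)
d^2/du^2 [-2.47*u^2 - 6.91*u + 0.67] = -4.94000000000000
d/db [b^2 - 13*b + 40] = 2*b - 13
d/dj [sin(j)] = cos(j)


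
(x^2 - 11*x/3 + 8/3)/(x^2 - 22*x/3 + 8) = (3*x^2 - 11*x + 8)/(3*x^2 - 22*x + 24)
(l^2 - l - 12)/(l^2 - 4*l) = (l + 3)/l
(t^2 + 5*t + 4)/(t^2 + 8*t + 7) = (t + 4)/(t + 7)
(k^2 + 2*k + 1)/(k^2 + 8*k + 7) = (k + 1)/(k + 7)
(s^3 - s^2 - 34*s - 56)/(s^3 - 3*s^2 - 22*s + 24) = (s^2 - 5*s - 14)/(s^2 - 7*s + 6)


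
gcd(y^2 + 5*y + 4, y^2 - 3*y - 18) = 1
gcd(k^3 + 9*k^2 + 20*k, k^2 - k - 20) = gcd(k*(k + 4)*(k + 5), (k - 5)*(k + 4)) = k + 4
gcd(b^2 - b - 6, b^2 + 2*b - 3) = 1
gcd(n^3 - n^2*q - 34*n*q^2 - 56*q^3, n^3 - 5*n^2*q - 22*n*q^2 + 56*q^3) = -n^2 + 3*n*q + 28*q^2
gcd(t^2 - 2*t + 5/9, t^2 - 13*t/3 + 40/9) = t - 5/3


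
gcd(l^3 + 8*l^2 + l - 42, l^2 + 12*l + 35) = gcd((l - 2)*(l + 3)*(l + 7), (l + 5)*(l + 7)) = l + 7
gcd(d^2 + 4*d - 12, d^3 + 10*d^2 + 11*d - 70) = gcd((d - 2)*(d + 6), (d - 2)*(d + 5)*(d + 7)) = d - 2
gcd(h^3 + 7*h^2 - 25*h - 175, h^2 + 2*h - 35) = h^2 + 2*h - 35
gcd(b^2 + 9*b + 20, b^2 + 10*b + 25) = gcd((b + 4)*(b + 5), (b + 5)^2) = b + 5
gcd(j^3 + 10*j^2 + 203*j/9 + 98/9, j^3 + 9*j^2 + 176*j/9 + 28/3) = j^2 + 3*j + 14/9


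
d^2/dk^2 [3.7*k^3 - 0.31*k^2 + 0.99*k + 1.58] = 22.2*k - 0.62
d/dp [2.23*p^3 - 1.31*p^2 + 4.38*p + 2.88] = 6.69*p^2 - 2.62*p + 4.38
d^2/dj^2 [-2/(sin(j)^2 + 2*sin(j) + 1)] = 4*(2*sin(j) - 3)/(sin(j) + 1)^3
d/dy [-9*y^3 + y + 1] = 1 - 27*y^2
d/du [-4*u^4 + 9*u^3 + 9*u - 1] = -16*u^3 + 27*u^2 + 9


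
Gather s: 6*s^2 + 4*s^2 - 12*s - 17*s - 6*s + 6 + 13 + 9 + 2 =10*s^2 - 35*s + 30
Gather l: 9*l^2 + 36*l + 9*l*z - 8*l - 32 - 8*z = 9*l^2 + l*(9*z + 28) - 8*z - 32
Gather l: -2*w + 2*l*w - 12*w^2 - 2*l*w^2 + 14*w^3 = l*(-2*w^2 + 2*w) + 14*w^3 - 12*w^2 - 2*w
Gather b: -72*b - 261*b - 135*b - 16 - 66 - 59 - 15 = -468*b - 156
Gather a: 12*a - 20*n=12*a - 20*n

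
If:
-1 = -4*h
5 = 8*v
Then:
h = 1/4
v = 5/8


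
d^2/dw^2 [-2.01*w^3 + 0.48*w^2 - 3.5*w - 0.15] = 0.96 - 12.06*w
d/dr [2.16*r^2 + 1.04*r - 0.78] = 4.32*r + 1.04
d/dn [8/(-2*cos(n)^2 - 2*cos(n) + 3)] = -(16*sin(n) + 16*sin(2*n))/(2*cos(n) + cos(2*n) - 2)^2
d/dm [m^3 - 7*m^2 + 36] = m*(3*m - 14)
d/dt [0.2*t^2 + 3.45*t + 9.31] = 0.4*t + 3.45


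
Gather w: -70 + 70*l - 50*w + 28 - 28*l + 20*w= 42*l - 30*w - 42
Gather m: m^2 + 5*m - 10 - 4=m^2 + 5*m - 14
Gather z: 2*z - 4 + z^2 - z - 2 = z^2 + z - 6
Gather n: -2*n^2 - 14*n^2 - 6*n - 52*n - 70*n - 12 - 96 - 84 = -16*n^2 - 128*n - 192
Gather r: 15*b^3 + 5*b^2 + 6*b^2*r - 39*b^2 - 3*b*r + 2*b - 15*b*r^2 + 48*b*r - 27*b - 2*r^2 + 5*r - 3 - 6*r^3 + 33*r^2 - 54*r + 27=15*b^3 - 34*b^2 - 25*b - 6*r^3 + r^2*(31 - 15*b) + r*(6*b^2 + 45*b - 49) + 24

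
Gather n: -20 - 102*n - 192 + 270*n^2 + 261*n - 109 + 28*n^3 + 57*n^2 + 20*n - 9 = 28*n^3 + 327*n^2 + 179*n - 330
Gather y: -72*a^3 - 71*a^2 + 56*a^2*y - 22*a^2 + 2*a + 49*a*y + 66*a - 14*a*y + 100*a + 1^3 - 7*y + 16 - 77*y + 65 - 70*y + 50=-72*a^3 - 93*a^2 + 168*a + y*(56*a^2 + 35*a - 154) + 132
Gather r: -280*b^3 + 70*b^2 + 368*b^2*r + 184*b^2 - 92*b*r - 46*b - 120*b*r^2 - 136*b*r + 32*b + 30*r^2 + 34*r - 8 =-280*b^3 + 254*b^2 - 14*b + r^2*(30 - 120*b) + r*(368*b^2 - 228*b + 34) - 8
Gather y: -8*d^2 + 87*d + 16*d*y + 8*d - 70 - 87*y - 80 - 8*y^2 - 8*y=-8*d^2 + 95*d - 8*y^2 + y*(16*d - 95) - 150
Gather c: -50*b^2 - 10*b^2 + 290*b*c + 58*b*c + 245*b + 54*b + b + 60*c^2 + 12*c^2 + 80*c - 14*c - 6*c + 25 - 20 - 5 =-60*b^2 + 300*b + 72*c^2 + c*(348*b + 60)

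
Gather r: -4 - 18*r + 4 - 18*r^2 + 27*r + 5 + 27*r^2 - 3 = 9*r^2 + 9*r + 2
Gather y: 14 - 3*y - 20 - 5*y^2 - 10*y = -5*y^2 - 13*y - 6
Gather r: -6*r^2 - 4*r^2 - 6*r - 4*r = -10*r^2 - 10*r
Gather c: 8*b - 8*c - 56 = 8*b - 8*c - 56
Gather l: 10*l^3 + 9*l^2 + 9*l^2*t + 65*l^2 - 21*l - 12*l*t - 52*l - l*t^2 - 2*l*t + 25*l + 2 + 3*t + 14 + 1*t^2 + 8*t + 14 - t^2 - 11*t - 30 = 10*l^3 + l^2*(9*t + 74) + l*(-t^2 - 14*t - 48)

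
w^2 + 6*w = w*(w + 6)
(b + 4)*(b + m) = b^2 + b*m + 4*b + 4*m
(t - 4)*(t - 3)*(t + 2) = t^3 - 5*t^2 - 2*t + 24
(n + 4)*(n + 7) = n^2 + 11*n + 28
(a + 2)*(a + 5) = a^2 + 7*a + 10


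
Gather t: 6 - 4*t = 6 - 4*t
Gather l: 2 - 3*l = 2 - 3*l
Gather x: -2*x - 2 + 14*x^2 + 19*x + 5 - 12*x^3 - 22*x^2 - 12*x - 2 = -12*x^3 - 8*x^2 + 5*x + 1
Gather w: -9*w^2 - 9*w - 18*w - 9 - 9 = -9*w^2 - 27*w - 18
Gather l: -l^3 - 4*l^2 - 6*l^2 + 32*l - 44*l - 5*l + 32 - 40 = -l^3 - 10*l^2 - 17*l - 8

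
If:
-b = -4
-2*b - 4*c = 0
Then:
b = 4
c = -2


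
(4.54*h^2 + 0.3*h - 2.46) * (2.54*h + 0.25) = 11.5316*h^3 + 1.897*h^2 - 6.1734*h - 0.615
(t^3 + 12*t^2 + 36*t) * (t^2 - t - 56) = t^5 + 11*t^4 - 32*t^3 - 708*t^2 - 2016*t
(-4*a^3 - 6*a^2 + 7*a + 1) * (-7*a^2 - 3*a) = 28*a^5 + 54*a^4 - 31*a^3 - 28*a^2 - 3*a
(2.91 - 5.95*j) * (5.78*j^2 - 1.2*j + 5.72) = -34.391*j^3 + 23.9598*j^2 - 37.526*j + 16.6452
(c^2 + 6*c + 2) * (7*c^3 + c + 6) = 7*c^5 + 42*c^4 + 15*c^3 + 12*c^2 + 38*c + 12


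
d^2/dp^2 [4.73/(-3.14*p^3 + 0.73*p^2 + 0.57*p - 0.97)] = ((89.1132*p - 6.9058)*(3.14*p^3 - 0.73*p^2 - 0.57*p + 0.97) - 4.73*(-18.84*p^2 + 2.92*p + 1.14)*(-9.42*p^2 + 1.46*p + 0.57))/(3.14*p^3 - 0.73*p^2 - 0.57*p + 0.97)^3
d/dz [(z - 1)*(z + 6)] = 2*z + 5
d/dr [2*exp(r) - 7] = 2*exp(r)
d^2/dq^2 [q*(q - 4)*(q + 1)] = 6*q - 6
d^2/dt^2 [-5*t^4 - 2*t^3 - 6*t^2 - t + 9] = -60*t^2 - 12*t - 12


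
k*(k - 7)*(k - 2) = k^3 - 9*k^2 + 14*k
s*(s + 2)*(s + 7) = s^3 + 9*s^2 + 14*s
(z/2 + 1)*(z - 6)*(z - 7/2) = z^3/2 - 15*z^2/4 + z + 21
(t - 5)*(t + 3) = t^2 - 2*t - 15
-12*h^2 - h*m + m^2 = (-4*h + m)*(3*h + m)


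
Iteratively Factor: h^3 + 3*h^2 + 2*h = (h + 2)*(h^2 + h) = h*(h + 2)*(h + 1)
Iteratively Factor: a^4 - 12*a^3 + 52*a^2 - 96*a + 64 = (a - 2)*(a^3 - 10*a^2 + 32*a - 32) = (a - 4)*(a - 2)*(a^2 - 6*a + 8) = (a - 4)*(a - 2)^2*(a - 4)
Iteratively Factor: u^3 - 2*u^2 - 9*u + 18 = (u + 3)*(u^2 - 5*u + 6) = (u - 3)*(u + 3)*(u - 2)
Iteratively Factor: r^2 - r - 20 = (r - 5)*(r + 4)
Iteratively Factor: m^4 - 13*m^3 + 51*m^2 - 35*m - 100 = (m - 4)*(m^3 - 9*m^2 + 15*m + 25) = (m - 5)*(m - 4)*(m^2 - 4*m - 5) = (m - 5)*(m - 4)*(m + 1)*(m - 5)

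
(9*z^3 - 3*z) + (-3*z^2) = 9*z^3 - 3*z^2 - 3*z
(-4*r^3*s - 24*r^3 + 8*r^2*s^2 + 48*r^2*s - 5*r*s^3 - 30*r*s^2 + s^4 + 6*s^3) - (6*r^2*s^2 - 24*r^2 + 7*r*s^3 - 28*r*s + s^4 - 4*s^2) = -4*r^3*s - 24*r^3 + 2*r^2*s^2 + 48*r^2*s + 24*r^2 - 12*r*s^3 - 30*r*s^2 + 28*r*s + 6*s^3 + 4*s^2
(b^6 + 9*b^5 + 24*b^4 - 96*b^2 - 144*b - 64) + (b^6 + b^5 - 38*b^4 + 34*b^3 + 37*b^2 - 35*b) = 2*b^6 + 10*b^5 - 14*b^4 + 34*b^3 - 59*b^2 - 179*b - 64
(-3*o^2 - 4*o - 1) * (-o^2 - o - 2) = 3*o^4 + 7*o^3 + 11*o^2 + 9*o + 2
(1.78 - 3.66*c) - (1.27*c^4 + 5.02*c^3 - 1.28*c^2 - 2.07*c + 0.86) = -1.27*c^4 - 5.02*c^3 + 1.28*c^2 - 1.59*c + 0.92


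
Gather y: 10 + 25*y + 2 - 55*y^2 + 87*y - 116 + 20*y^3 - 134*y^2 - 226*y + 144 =20*y^3 - 189*y^2 - 114*y + 40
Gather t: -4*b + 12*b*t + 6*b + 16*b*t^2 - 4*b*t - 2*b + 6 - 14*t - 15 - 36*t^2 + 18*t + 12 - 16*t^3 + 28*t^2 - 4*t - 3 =8*b*t - 16*t^3 + t^2*(16*b - 8)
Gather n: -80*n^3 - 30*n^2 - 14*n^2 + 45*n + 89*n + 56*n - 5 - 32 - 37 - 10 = -80*n^3 - 44*n^2 + 190*n - 84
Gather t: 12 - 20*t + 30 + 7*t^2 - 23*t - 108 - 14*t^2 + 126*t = -7*t^2 + 83*t - 66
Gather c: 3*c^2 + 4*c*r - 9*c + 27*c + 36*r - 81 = 3*c^2 + c*(4*r + 18) + 36*r - 81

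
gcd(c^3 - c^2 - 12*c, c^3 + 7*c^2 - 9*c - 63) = c + 3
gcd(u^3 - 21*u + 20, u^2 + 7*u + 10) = u + 5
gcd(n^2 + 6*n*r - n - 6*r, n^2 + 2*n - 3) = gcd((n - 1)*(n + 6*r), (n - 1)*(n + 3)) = n - 1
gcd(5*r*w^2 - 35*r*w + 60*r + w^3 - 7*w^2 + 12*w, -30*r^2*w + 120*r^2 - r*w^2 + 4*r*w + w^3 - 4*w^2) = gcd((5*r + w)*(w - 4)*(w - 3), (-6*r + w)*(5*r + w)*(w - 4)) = 5*r*w - 20*r + w^2 - 4*w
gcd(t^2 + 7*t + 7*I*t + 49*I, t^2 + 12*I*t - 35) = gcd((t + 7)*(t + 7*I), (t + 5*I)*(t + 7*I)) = t + 7*I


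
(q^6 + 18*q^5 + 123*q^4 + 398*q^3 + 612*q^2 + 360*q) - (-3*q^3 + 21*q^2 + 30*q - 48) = q^6 + 18*q^5 + 123*q^4 + 401*q^3 + 591*q^2 + 330*q + 48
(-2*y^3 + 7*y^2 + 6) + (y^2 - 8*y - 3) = -2*y^3 + 8*y^2 - 8*y + 3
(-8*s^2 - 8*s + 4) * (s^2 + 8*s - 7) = -8*s^4 - 72*s^3 - 4*s^2 + 88*s - 28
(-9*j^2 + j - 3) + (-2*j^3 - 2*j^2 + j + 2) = -2*j^3 - 11*j^2 + 2*j - 1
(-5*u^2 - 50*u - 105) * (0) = 0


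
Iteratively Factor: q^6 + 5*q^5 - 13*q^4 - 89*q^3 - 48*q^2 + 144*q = (q - 4)*(q^5 + 9*q^4 + 23*q^3 + 3*q^2 - 36*q) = (q - 4)*(q + 3)*(q^4 + 6*q^3 + 5*q^2 - 12*q) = (q - 4)*(q - 1)*(q + 3)*(q^3 + 7*q^2 + 12*q) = (q - 4)*(q - 1)*(q + 3)*(q + 4)*(q^2 + 3*q) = (q - 4)*(q - 1)*(q + 3)^2*(q + 4)*(q)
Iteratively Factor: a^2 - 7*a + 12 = (a - 3)*(a - 4)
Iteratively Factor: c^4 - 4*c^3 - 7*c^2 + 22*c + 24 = (c - 4)*(c^3 - 7*c - 6) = (c - 4)*(c - 3)*(c^2 + 3*c + 2) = (c - 4)*(c - 3)*(c + 2)*(c + 1)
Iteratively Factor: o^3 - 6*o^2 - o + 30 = (o + 2)*(o^2 - 8*o + 15) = (o - 5)*(o + 2)*(o - 3)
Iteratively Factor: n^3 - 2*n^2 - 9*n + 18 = (n - 3)*(n^2 + n - 6) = (n - 3)*(n - 2)*(n + 3)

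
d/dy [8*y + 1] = 8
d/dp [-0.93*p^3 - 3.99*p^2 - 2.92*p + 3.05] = -2.79*p^2 - 7.98*p - 2.92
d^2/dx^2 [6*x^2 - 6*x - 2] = 12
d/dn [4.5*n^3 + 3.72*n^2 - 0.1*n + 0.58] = 13.5*n^2 + 7.44*n - 0.1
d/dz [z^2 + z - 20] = 2*z + 1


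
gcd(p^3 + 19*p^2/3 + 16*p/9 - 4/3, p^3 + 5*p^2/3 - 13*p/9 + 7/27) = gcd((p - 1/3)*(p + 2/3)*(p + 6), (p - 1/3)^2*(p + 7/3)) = p - 1/3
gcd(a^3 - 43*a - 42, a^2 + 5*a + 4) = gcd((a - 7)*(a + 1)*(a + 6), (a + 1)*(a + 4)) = a + 1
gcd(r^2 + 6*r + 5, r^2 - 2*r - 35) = r + 5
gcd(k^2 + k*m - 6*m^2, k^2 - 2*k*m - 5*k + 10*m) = k - 2*m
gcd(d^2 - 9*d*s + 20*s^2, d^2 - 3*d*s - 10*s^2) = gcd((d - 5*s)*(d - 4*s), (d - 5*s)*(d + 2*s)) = -d + 5*s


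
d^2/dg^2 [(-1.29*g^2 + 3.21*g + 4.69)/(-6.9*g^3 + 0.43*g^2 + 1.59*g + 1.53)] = (122.8338*g^6 - 916.9686*g^5 - 2537.43084*g^4 + 339.918276*g^3 - 108.226932*g^2 - 303.642144*g + 4.11498)/(328.509*g^9 - 61.4169*g^8 - 223.27227*g^7 - 190.304227*g^6 + 78.686757*g^5 + 96.60384*g^4 + 38.160585*g^3 - 14.62374*g^2 - 11.166093*g - 3.581577)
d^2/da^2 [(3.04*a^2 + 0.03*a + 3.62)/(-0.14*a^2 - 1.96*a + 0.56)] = (-1.11022302462516e-16*a^4 + 1.667176*a^3 - 1.855728*a^2 - 5.97408*a - 30.353344)/(0.002744*a^6 + 0.115248*a^5 + 1.580544*a^4 + 6.607552*a^3 - 6.322176*a^2 + 1.843968*a - 0.175616)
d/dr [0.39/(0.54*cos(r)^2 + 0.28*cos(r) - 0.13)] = (0.4212*cos(r) + 0.1092)*sin(r)/(0.54*cos(r)^2 + 0.28*cos(r) - 0.13)^2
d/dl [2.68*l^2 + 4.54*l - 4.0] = 5.36*l + 4.54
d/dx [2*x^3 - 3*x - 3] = 6*x^2 - 3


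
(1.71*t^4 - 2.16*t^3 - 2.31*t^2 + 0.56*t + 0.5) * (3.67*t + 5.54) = 6.2757*t^5 + 1.5462*t^4 - 20.4441*t^3 - 10.7422*t^2 + 4.9374*t + 2.77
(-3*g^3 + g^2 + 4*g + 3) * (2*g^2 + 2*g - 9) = -6*g^5 - 4*g^4 + 37*g^3 + 5*g^2 - 30*g - 27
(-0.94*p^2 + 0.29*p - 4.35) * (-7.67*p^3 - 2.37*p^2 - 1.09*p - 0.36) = 7.2098*p^5 + 0.00349999999999984*p^4 + 33.7018*p^3 + 10.3318*p^2 + 4.6371*p + 1.566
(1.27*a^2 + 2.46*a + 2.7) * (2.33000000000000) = 2.9591*a^2 + 5.7318*a + 6.291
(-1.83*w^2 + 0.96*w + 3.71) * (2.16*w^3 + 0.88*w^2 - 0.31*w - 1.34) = -3.9528*w^5 + 0.4632*w^4 + 9.4257*w^3 + 5.4194*w^2 - 2.4365*w - 4.9714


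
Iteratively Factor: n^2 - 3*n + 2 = (n - 2)*(n - 1)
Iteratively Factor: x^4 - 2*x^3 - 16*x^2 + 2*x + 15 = (x + 1)*(x^3 - 3*x^2 - 13*x + 15) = (x - 5)*(x + 1)*(x^2 + 2*x - 3) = (x - 5)*(x - 1)*(x + 1)*(x + 3)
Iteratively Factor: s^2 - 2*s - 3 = (s - 3)*(s + 1)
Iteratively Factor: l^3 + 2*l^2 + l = (l)*(l^2 + 2*l + 1) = l*(l + 1)*(l + 1)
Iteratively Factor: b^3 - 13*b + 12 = (b - 1)*(b^2 + b - 12) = (b - 3)*(b - 1)*(b + 4)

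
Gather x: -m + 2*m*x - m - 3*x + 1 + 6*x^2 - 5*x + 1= -2*m + 6*x^2 + x*(2*m - 8) + 2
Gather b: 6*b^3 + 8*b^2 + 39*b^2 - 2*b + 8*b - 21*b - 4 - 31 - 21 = 6*b^3 + 47*b^2 - 15*b - 56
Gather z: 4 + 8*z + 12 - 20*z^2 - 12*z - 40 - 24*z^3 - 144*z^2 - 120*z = -24*z^3 - 164*z^2 - 124*z - 24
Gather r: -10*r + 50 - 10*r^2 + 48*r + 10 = -10*r^2 + 38*r + 60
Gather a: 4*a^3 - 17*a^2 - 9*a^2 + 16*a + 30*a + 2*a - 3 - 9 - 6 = 4*a^3 - 26*a^2 + 48*a - 18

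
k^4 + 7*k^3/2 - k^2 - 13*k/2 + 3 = (k - 1)*(k - 1/2)*(k + 2)*(k + 3)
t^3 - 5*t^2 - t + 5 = (t - 5)*(t - 1)*(t + 1)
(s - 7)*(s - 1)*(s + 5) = s^3 - 3*s^2 - 33*s + 35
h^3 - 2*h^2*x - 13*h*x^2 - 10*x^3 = (h - 5*x)*(h + x)*(h + 2*x)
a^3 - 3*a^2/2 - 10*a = a*(a - 4)*(a + 5/2)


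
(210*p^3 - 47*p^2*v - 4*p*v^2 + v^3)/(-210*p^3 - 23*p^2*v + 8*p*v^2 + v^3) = (-6*p + v)/(6*p + v)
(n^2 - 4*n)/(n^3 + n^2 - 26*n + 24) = n/(n^2 + 5*n - 6)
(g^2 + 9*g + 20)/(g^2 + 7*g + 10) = (g + 4)/(g + 2)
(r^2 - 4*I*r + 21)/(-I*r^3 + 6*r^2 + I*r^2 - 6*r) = (-r^2 + 4*I*r - 21)/(r*(I*r^2 - 6*r - I*r + 6))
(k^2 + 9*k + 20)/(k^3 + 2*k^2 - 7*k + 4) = (k + 5)/(k^2 - 2*k + 1)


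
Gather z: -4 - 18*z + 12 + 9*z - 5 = 3 - 9*z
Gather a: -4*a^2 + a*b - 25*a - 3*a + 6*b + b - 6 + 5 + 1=-4*a^2 + a*(b - 28) + 7*b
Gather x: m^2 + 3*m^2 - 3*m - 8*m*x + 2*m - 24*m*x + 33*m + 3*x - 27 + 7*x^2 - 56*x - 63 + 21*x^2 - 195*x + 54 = 4*m^2 + 32*m + 28*x^2 + x*(-32*m - 248) - 36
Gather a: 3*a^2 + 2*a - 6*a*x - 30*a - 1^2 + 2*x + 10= 3*a^2 + a*(-6*x - 28) + 2*x + 9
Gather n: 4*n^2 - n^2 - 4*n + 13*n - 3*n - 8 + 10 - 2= 3*n^2 + 6*n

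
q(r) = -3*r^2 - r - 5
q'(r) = -6*r - 1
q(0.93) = -8.52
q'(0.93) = -6.58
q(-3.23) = -33.07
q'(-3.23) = 18.38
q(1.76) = -16.05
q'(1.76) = -11.56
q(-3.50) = -38.25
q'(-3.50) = 20.00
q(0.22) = -5.37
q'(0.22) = -2.32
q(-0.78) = -6.05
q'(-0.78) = 3.68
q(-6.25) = -115.94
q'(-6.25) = 36.50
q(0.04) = -5.04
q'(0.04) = -1.24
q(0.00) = -5.00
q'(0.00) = -1.00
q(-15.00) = -665.00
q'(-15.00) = 89.00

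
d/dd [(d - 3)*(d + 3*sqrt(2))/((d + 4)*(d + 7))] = (-3*sqrt(2)*d^2 + 14*d^2 + 18*sqrt(2)*d + 56*d - 84 + 183*sqrt(2))/(d^4 + 22*d^3 + 177*d^2 + 616*d + 784)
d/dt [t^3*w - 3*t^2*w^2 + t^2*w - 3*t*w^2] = w*(3*t^2 - 6*t*w + 2*t - 3*w)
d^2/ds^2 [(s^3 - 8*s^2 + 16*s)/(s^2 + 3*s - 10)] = 2*(59*s^3 - 330*s^2 + 780*s - 320)/(s^6 + 9*s^5 - 3*s^4 - 153*s^3 + 30*s^2 + 900*s - 1000)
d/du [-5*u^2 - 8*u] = -10*u - 8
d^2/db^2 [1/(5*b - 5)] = 2/(5*(b - 1)^3)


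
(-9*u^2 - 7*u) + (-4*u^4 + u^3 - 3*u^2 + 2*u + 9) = -4*u^4 + u^3 - 12*u^2 - 5*u + 9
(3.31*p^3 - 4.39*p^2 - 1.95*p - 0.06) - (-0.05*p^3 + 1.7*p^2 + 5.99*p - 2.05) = 3.36*p^3 - 6.09*p^2 - 7.94*p + 1.99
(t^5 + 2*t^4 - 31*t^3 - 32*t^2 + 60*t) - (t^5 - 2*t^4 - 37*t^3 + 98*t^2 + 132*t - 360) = 4*t^4 + 6*t^3 - 130*t^2 - 72*t + 360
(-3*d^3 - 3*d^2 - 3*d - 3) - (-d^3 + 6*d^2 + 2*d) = -2*d^3 - 9*d^2 - 5*d - 3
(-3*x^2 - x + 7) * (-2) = 6*x^2 + 2*x - 14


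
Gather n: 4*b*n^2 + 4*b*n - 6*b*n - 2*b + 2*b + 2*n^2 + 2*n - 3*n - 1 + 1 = n^2*(4*b + 2) + n*(-2*b - 1)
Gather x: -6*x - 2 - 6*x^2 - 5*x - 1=-6*x^2 - 11*x - 3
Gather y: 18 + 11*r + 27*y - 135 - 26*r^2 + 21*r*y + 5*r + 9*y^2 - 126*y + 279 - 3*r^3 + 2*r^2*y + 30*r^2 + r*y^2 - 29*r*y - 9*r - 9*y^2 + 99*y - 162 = -3*r^3 + 4*r^2 + r*y^2 + 7*r + y*(2*r^2 - 8*r)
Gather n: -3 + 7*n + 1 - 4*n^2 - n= -4*n^2 + 6*n - 2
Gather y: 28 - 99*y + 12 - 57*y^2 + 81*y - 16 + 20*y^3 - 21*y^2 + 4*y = 20*y^3 - 78*y^2 - 14*y + 24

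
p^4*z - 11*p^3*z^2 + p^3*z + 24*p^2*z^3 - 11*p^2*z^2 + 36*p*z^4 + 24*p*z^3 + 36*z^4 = (p - 6*z)^2*(p + z)*(p*z + z)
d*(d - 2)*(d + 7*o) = d^3 + 7*d^2*o - 2*d^2 - 14*d*o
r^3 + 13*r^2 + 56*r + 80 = (r + 4)^2*(r + 5)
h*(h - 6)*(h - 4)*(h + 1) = h^4 - 9*h^3 + 14*h^2 + 24*h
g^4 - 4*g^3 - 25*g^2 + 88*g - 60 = (g - 6)*(g - 2)*(g - 1)*(g + 5)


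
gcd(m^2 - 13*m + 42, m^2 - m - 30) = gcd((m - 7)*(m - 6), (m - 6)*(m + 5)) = m - 6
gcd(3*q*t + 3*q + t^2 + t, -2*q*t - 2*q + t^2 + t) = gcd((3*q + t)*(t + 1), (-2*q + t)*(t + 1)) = t + 1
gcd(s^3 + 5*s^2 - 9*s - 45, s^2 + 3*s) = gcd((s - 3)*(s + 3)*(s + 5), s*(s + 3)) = s + 3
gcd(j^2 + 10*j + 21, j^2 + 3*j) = j + 3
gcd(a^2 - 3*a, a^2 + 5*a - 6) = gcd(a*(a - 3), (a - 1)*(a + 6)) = 1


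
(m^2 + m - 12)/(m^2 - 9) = (m + 4)/(m + 3)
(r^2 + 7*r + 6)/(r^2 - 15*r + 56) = (r^2 + 7*r + 6)/(r^2 - 15*r + 56)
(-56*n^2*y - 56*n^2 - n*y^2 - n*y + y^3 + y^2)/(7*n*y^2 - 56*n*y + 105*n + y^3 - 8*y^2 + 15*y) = (-8*n*y - 8*n + y^2 + y)/(y^2 - 8*y + 15)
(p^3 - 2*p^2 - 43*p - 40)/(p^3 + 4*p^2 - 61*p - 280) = (p + 1)/(p + 7)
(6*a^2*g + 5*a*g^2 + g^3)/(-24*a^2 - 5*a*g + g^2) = g*(-2*a - g)/(8*a - g)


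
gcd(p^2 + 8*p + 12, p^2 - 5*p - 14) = p + 2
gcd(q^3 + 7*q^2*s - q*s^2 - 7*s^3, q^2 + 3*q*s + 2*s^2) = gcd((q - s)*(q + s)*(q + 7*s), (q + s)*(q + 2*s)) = q + s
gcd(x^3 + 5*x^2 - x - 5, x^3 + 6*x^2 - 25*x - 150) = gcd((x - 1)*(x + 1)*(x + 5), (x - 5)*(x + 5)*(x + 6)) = x + 5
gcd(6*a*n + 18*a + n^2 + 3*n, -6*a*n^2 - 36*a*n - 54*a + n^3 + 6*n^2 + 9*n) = n + 3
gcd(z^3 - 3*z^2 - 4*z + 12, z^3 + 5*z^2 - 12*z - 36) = z^2 - z - 6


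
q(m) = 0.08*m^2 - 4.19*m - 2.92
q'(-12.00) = -6.11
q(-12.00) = 58.88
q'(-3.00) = -4.67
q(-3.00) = 10.37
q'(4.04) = -3.54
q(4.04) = -18.54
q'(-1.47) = -4.43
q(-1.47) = 3.41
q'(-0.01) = -4.19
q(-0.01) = -2.88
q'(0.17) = -4.16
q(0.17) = -3.63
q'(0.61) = -4.09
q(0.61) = -5.45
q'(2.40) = -3.81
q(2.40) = -12.52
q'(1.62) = -3.93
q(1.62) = -9.50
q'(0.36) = -4.13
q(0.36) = -4.42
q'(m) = 0.16*m - 4.19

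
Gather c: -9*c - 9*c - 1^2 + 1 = -18*c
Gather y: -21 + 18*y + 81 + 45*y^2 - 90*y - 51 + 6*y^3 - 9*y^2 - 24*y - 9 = 6*y^3 + 36*y^2 - 96*y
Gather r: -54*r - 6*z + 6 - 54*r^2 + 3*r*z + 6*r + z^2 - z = -54*r^2 + r*(3*z - 48) + z^2 - 7*z + 6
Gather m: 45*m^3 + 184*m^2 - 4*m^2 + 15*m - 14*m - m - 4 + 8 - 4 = 45*m^3 + 180*m^2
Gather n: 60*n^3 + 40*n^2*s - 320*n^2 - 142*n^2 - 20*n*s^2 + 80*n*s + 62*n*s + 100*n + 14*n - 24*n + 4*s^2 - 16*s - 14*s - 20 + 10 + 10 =60*n^3 + n^2*(40*s - 462) + n*(-20*s^2 + 142*s + 90) + 4*s^2 - 30*s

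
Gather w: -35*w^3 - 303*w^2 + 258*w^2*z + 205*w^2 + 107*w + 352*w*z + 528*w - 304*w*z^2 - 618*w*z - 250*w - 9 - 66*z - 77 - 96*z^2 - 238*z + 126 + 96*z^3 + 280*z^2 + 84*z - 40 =-35*w^3 + w^2*(258*z - 98) + w*(-304*z^2 - 266*z + 385) + 96*z^3 + 184*z^2 - 220*z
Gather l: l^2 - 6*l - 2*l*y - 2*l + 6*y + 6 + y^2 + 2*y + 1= l^2 + l*(-2*y - 8) + y^2 + 8*y + 7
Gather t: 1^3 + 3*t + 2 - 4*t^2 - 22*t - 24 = -4*t^2 - 19*t - 21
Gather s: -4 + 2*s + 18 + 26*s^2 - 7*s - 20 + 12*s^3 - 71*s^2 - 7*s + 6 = 12*s^3 - 45*s^2 - 12*s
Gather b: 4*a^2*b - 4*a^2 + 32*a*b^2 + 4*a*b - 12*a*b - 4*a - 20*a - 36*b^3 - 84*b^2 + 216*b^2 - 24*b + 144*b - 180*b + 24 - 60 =-4*a^2 - 24*a - 36*b^3 + b^2*(32*a + 132) + b*(4*a^2 - 8*a - 60) - 36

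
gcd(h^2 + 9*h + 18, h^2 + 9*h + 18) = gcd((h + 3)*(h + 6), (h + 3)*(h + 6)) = h^2 + 9*h + 18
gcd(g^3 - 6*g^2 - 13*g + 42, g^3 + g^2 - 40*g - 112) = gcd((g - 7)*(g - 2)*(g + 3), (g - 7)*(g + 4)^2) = g - 7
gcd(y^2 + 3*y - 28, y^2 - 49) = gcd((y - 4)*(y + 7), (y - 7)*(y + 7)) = y + 7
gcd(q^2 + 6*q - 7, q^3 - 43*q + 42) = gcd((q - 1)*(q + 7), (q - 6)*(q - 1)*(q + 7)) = q^2 + 6*q - 7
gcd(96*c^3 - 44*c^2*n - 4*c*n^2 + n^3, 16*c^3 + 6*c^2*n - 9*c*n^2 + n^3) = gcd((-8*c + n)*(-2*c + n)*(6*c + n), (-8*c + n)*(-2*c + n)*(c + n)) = 16*c^2 - 10*c*n + n^2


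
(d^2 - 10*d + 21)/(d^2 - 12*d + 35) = (d - 3)/(d - 5)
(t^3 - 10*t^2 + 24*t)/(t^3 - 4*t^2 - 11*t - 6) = t*(t - 4)/(t^2 + 2*t + 1)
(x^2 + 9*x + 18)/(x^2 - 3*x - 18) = (x + 6)/(x - 6)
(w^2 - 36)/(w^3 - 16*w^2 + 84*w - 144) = (w + 6)/(w^2 - 10*w + 24)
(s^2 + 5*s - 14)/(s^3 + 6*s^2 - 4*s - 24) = (s + 7)/(s^2 + 8*s + 12)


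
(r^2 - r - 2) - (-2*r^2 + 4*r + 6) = 3*r^2 - 5*r - 8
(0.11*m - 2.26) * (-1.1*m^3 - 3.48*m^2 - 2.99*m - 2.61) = -0.121*m^4 + 2.1032*m^3 + 7.5359*m^2 + 6.4703*m + 5.8986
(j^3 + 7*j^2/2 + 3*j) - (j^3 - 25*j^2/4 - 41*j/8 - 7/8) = 39*j^2/4 + 65*j/8 + 7/8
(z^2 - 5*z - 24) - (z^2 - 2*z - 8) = -3*z - 16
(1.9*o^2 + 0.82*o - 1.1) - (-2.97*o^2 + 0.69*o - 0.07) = 4.87*o^2 + 0.13*o - 1.03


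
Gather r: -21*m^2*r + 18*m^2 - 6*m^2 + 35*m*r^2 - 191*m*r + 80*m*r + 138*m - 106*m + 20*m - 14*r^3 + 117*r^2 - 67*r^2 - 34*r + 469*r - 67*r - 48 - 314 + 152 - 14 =12*m^2 + 52*m - 14*r^3 + r^2*(35*m + 50) + r*(-21*m^2 - 111*m + 368) - 224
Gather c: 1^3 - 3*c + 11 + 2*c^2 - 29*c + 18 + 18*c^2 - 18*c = 20*c^2 - 50*c + 30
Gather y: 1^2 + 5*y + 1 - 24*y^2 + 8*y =-24*y^2 + 13*y + 2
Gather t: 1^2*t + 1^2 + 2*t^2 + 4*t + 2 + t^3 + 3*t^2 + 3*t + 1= t^3 + 5*t^2 + 8*t + 4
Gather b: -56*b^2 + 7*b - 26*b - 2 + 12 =-56*b^2 - 19*b + 10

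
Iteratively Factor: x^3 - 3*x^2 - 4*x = (x + 1)*(x^2 - 4*x) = x*(x + 1)*(x - 4)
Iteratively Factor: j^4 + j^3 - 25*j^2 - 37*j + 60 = (j - 1)*(j^3 + 2*j^2 - 23*j - 60) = (j - 1)*(j + 4)*(j^2 - 2*j - 15) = (j - 5)*(j - 1)*(j + 4)*(j + 3)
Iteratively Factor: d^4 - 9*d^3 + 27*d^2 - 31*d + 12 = (d - 1)*(d^3 - 8*d^2 + 19*d - 12) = (d - 3)*(d - 1)*(d^2 - 5*d + 4) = (d - 4)*(d - 3)*(d - 1)*(d - 1)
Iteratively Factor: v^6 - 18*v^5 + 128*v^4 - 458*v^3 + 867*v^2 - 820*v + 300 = (v - 2)*(v^5 - 16*v^4 + 96*v^3 - 266*v^2 + 335*v - 150) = (v - 2)*(v - 1)*(v^4 - 15*v^3 + 81*v^2 - 185*v + 150) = (v - 2)^2*(v - 1)*(v^3 - 13*v^2 + 55*v - 75) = (v - 5)*(v - 2)^2*(v - 1)*(v^2 - 8*v + 15) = (v - 5)^2*(v - 2)^2*(v - 1)*(v - 3)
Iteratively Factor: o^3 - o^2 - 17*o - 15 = (o + 3)*(o^2 - 4*o - 5) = (o - 5)*(o + 3)*(o + 1)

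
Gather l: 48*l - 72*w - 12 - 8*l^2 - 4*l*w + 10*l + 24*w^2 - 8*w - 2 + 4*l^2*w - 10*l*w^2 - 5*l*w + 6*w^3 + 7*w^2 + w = l^2*(4*w - 8) + l*(-10*w^2 - 9*w + 58) + 6*w^3 + 31*w^2 - 79*w - 14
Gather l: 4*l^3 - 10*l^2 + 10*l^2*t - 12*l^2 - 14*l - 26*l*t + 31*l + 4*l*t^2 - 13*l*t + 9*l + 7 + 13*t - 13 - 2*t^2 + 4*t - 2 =4*l^3 + l^2*(10*t - 22) + l*(4*t^2 - 39*t + 26) - 2*t^2 + 17*t - 8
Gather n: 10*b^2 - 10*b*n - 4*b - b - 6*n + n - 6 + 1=10*b^2 - 5*b + n*(-10*b - 5) - 5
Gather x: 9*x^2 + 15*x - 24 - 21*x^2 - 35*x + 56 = -12*x^2 - 20*x + 32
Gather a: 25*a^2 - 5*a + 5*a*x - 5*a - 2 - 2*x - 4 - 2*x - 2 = 25*a^2 + a*(5*x - 10) - 4*x - 8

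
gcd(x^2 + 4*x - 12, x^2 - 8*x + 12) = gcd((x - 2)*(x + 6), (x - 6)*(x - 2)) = x - 2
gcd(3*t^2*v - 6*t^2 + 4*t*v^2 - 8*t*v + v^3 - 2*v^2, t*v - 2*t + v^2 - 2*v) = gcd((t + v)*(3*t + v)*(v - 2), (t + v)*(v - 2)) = t*v - 2*t + v^2 - 2*v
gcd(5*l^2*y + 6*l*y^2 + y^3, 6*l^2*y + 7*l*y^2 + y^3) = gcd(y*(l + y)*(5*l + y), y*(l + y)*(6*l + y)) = l*y + y^2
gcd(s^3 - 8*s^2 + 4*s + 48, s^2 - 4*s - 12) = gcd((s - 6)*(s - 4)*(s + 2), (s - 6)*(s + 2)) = s^2 - 4*s - 12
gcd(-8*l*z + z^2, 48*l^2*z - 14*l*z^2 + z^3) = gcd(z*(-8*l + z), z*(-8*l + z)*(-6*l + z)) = -8*l*z + z^2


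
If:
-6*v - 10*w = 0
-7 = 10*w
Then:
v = 7/6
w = -7/10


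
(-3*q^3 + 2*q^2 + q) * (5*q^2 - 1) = -15*q^5 + 10*q^4 + 8*q^3 - 2*q^2 - q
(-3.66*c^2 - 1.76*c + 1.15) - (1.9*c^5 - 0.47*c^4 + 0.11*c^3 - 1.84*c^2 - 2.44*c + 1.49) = -1.9*c^5 + 0.47*c^4 - 0.11*c^3 - 1.82*c^2 + 0.68*c - 0.34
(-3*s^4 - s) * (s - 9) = -3*s^5 + 27*s^4 - s^2 + 9*s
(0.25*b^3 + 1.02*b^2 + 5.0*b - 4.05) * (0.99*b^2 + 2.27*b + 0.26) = 0.2475*b^5 + 1.5773*b^4 + 7.3304*b^3 + 7.6057*b^2 - 7.8935*b - 1.053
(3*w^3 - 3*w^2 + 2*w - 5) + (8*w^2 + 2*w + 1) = 3*w^3 + 5*w^2 + 4*w - 4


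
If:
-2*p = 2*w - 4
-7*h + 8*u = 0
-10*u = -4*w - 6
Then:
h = 16*w/35 + 24/35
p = 2 - w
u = 2*w/5 + 3/5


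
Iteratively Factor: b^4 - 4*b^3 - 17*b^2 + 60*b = (b + 4)*(b^3 - 8*b^2 + 15*b) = (b - 3)*(b + 4)*(b^2 - 5*b) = (b - 5)*(b - 3)*(b + 4)*(b)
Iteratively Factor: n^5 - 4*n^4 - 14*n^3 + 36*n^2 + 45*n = (n - 5)*(n^4 + n^3 - 9*n^2 - 9*n) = (n - 5)*(n + 1)*(n^3 - 9*n) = n*(n - 5)*(n + 1)*(n^2 - 9) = n*(n - 5)*(n + 1)*(n + 3)*(n - 3)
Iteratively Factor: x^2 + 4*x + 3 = (x + 3)*(x + 1)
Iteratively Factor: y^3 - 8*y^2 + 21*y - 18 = (y - 3)*(y^2 - 5*y + 6) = (y - 3)*(y - 2)*(y - 3)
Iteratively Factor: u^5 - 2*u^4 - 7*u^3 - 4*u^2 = (u - 4)*(u^4 + 2*u^3 + u^2) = u*(u - 4)*(u^3 + 2*u^2 + u) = u^2*(u - 4)*(u^2 + 2*u + 1) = u^2*(u - 4)*(u + 1)*(u + 1)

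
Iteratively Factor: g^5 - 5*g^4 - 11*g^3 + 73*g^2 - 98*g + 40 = (g - 1)*(g^4 - 4*g^3 - 15*g^2 + 58*g - 40) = (g - 2)*(g - 1)*(g^3 - 2*g^2 - 19*g + 20) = (g - 5)*(g - 2)*(g - 1)*(g^2 + 3*g - 4) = (g - 5)*(g - 2)*(g - 1)*(g + 4)*(g - 1)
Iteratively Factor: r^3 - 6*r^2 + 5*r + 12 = (r + 1)*(r^2 - 7*r + 12) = (r - 3)*(r + 1)*(r - 4)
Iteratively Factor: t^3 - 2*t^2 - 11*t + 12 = (t - 1)*(t^2 - t - 12) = (t - 1)*(t + 3)*(t - 4)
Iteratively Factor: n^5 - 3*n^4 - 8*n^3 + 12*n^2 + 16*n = (n + 2)*(n^4 - 5*n^3 + 2*n^2 + 8*n) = (n + 1)*(n + 2)*(n^3 - 6*n^2 + 8*n) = (n - 2)*(n + 1)*(n + 2)*(n^2 - 4*n) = n*(n - 2)*(n + 1)*(n + 2)*(n - 4)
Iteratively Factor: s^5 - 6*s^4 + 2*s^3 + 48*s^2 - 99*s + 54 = (s - 3)*(s^4 - 3*s^3 - 7*s^2 + 27*s - 18) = (s - 3)^2*(s^3 - 7*s + 6) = (s - 3)^2*(s + 3)*(s^2 - 3*s + 2) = (s - 3)^2*(s - 2)*(s + 3)*(s - 1)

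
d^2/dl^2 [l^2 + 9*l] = 2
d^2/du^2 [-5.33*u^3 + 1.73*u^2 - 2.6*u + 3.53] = 3.46 - 31.98*u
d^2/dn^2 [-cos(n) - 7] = cos(n)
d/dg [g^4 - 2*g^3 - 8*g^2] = 2*g*(2*g^2 - 3*g - 8)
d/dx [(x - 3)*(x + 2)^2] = (x + 2)*(3*x - 4)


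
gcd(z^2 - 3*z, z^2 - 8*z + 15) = z - 3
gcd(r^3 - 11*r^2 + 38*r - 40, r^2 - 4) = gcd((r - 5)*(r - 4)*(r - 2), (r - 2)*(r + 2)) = r - 2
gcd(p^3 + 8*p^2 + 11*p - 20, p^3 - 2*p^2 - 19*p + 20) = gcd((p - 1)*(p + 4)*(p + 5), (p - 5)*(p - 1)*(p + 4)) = p^2 + 3*p - 4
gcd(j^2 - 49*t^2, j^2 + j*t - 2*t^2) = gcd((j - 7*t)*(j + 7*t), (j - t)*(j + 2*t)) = 1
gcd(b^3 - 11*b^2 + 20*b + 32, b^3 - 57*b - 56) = b^2 - 7*b - 8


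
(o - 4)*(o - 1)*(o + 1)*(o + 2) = o^4 - 2*o^3 - 9*o^2 + 2*o + 8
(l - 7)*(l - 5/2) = l^2 - 19*l/2 + 35/2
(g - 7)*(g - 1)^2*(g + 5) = g^4 - 4*g^3 - 30*g^2 + 68*g - 35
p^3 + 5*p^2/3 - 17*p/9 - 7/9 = (p - 1)*(p + 1/3)*(p + 7/3)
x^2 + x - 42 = (x - 6)*(x + 7)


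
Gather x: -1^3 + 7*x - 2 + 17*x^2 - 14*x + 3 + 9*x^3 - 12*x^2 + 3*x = 9*x^3 + 5*x^2 - 4*x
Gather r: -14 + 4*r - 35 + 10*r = 14*r - 49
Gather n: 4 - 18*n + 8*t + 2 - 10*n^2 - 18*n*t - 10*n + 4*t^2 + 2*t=-10*n^2 + n*(-18*t - 28) + 4*t^2 + 10*t + 6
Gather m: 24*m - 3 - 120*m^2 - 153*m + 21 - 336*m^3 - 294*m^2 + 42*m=-336*m^3 - 414*m^2 - 87*m + 18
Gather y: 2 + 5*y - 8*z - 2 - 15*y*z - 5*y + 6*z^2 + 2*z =-15*y*z + 6*z^2 - 6*z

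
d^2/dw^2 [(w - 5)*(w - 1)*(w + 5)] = 6*w - 2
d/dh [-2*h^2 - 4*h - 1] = -4*h - 4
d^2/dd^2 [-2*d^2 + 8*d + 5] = -4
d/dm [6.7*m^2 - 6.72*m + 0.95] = 13.4*m - 6.72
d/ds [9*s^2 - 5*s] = 18*s - 5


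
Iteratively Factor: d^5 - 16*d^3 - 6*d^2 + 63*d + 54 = (d + 2)*(d^4 - 2*d^3 - 12*d^2 + 18*d + 27) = (d + 2)*(d + 3)*(d^3 - 5*d^2 + 3*d + 9) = (d - 3)*(d + 2)*(d + 3)*(d^2 - 2*d - 3) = (d - 3)*(d + 1)*(d + 2)*(d + 3)*(d - 3)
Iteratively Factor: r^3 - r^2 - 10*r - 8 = (r + 2)*(r^2 - 3*r - 4) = (r - 4)*(r + 2)*(r + 1)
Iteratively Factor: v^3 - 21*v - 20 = (v + 4)*(v^2 - 4*v - 5) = (v + 1)*(v + 4)*(v - 5)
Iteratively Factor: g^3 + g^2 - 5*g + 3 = (g - 1)*(g^2 + 2*g - 3) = (g - 1)^2*(g + 3)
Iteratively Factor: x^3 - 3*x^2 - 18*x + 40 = (x + 4)*(x^2 - 7*x + 10) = (x - 5)*(x + 4)*(x - 2)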